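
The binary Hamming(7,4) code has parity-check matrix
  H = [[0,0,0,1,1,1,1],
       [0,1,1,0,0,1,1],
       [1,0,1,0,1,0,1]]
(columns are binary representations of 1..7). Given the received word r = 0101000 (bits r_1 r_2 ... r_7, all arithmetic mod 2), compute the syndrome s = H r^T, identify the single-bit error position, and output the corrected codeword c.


s = (1, 1, 0)^T, error position = 6, corrected codeword c = 0101010

Compute s = H r^T mod 2 one row at a time:
  s_1 = 1 + 0 + 0 + 0 = 1 ≡ 1 (mod 2).
  s_2 = 1 + 0 + 0 + 0 = 1 ≡ 1 (mod 2).
  s_3 = 0 + 0 + 0 + 0 = 0 ≡ 0 (mod 2).
s = (1, 1, 0)^T — this equals column 6 of H (binary 110), so error is at position 6.
Correct: flip bit 6 of r = 0101000 to get c = 0101010.


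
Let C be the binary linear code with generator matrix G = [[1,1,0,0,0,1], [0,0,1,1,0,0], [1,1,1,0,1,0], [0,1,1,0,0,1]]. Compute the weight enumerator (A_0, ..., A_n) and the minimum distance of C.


Weight distribution: A_0 = 1, A_2 = 4, A_3 = 6, A_4 = 3, A_5 = 2. Minimum distance d = 2.

Enumerate all 2^4 = 16 messages m ∈ F_2^4.
For each, compute codeword c = mG in F_2^6, then tally its weight.
  m = 0000 → c = 000000, weight = 0.
  m = 1000 → c = 110001, weight = 3.
  m = 0100 → c = 001100, weight = 2.
  m = 1100 → c = 111101, weight = 5.
  m = 0010 → c = 111010, weight = 4.
  m = 1010 → c = 001011, weight = 3.
  m = 0110 → c = 110110, weight = 4.
  m = 1110 → c = 000111, weight = 3.
  m = 0001 → c = 011001, weight = 3.
  m = 1001 → c = 101000, weight = 2.
  m = 0101 → c = 010101, weight = 3.
  m = 1101 → c = 100100, weight = 2.
  m = 0011 → c = 100011, weight = 3.
  m = 1011 → c = 010010, weight = 2.
  m = 0111 → c = 101111, weight = 5.
  m = 1111 → c = 011110, weight = 4.
Tally weights:
  weight 0: 1 codewords.
  weight 2: 4 codewords.
  weight 3: 6 codewords.
  weight 4: 3 codewords.
  weight 5: 2 codewords.
Minimum distance d = smallest w > 0 with A_w > 0 = 2.
Sanity: Σ A_w = 16 = 2^4 = 16 ✓.


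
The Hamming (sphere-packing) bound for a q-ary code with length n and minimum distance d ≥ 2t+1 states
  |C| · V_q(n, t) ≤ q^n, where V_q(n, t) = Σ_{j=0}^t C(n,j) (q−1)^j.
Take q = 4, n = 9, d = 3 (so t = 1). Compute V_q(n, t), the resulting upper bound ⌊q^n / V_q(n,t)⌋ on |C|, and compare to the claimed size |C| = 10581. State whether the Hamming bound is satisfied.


V_q(n, t) = 28, q^n = 262144, Hamming bound = 9362, |C| = 10581 > bound (violated).

Step 1: Compute V_q(n, t) = Σ_{j=0}^1 C(n, j) (q−1)^j.
  j = 0: C(9,0)·(3)^0 = 1·1 = 1.
  j = 1: C(9,1)·(3)^1 = 9·3 = 27.
  V_q(n, t) = 1 + 27 = 28.
Step 2: q^n = 4^9 = 262144.
Step 3: Hamming bound ⌊q^n / V_q(n,t)⌋ = ⌊262144/28⌋ = 9362.
Step 4: Compare |C| = 10581 to 9362: violated.
The claimed |C| lies above the Hamming bound, so no 4-ary code of length 9 with d ≥ 3 can have 10581 codewords.


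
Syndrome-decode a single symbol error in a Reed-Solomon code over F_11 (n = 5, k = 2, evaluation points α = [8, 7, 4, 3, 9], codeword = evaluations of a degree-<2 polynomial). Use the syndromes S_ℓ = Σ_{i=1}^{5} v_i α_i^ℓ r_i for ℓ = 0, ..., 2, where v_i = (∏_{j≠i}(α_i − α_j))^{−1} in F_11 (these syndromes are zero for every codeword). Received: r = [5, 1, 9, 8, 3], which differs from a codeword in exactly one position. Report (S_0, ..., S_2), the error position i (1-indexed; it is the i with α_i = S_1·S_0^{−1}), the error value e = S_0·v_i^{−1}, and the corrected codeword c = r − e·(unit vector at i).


S = (7, 1, 8), error at position 1, error magnitude e = 3, c = [2, 1, 9, 8, 3].

Step 1: column multipliers v_i = (∏_{j≠i}(α_i − α_j))^{−1} mod 11.
  i = 1 (α = 8): (8−7)(8−4)(8−3)(8−9) = 1·4·5·(−1) = −20 ≡ 2, so v_1 = 2^{−1} = 6 (mod 11).
  i = 2 (α = 7): (7−8)(7−4)(7−3)(7−9) = (−1)·3·4·(−2) = 24 ≡ 2, so v_2 = 2^{−1} = 6 (mod 11).
  i = 3 (α = 4): (4−8)(4−7)(4−3)(4−9) = (−4)·(−3)·1·(−5) = −60 ≡ 6, so v_3 = 6^{−1} = 2 (mod 11).
  i = 4 (α = 3): (3−8)(3−7)(3−4)(3−9) = (−5)·(−4)·(−1)·(−6) = 120 ≡ 10, so v_4 = 10^{−1} = 10 (mod 11).
  i = 5 (α = 9): (9−8)(9−7)(9−4)(9−3) = 1·2·5·6 = 60 ≡ 5, so v_5 = 5^{−1} = 9 (mod 11).
  v = [6, 6, 2, 10, 9].
Step 2: syndromes of r = [5, 1, 9, 8, 3] (all sums mod 11).
  S_0 = Σ v_i r_i = 6·5 + 6·1 + 2·9 + 10·8 + 9·3 = 161 ≡ 7.
  S_1 = Σ v_i α_i r_i = 6·8·5 + 6·7·1 + 2·4·9 + 10·3·8 + 9·9·3 = 837 ≡ 1.
  α_i^2 mod 11 = [9, 5, 5, 9, 4].
  S_2 = Σ v_i α_i^2 r_i = 6·9·5 + 6·5·1 + 2·5·9 + 10·9·8 + 9·4·3 = 1218 ≡ 8.
  S = (7, 1, 8) ≠ 0, so r is not a codeword (an error is present).
Step 3: locate the error. For a single error e at position i, S_ℓ = v_i·e·α_i^ℓ, so α_err = S_1/S_0.
  S_0^{−1} = 7^{−1} = 8 (mod 11), so α_err = 1·8 = 8 ≡ 8 = α_1. Error position i = 1.
  Consistency check: S_2/S_1 = 8·1 = 8 ≡ 8 = α_err ✓ (single-error assumption holds).
Step 4: error magnitude e = S_0/v_1 = S_0·∏_{j≠1}(α_1 − α_j) = 7·2 = 14 ≡ 3 (mod 11).
Step 5: correct position 1: c_1 = r_1 − e = 5 − 3 ≡ 2 (mod 11). Hence c = [2, 1, 9, 8, 3].
  Check: interpolating c through the α_i gives m(x) = 5 + 1·x (degree < 2) with m(α_i) = c_i for every i, so c is indeed a codeword.


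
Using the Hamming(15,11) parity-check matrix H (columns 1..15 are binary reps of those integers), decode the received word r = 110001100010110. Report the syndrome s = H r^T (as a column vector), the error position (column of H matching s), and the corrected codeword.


s = (1, 0, 1, 0)^T, error position = 10, corrected codeword c = 110001100110110

Compute s = H r^T mod 2 one row at a time:
  s_1 = 0 + 0 + 0 + 1 + 0 + 1 + 1 + 0 = 3 ≡ 1 (mod 2).
  s_2 = 0 + 0 + 1 + 1 + 0 + 1 + 1 + 0 = 4 ≡ 0 (mod 2).
  s_3 = 1 + 0 + 1 + 1 + 0 + 1 + 1 + 0 = 5 ≡ 1 (mod 2).
  s_4 = 1 + 0 + 0 + 1 + 0 + 1 + 1 + 0 = 4 ≡ 0 (mod 2).
s = (1, 0, 1, 0)^T — this equals column 10 of H (binary 1010), so error is at position 10.
Correct: flip bit 10 of r = 110001100010110 to get c = 110001100110110.


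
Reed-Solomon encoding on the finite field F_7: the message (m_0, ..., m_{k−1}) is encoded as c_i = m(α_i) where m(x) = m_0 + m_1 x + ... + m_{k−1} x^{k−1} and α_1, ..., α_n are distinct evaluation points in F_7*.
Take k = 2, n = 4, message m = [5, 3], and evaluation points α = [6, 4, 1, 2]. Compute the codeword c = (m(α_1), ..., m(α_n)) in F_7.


c = [2, 3, 1, 4]

Message polynomial: m(x) = 5 + 3·x (mod 7).
For each evaluation point α_i, compute m(α_i) mod 7:
  α_1 = 6: Horner steps 3 → 2, so m(6) = 2.
  α_2 = 4: Horner steps 3 → 3, so m(4) = 3.
  α_3 = 1: Horner steps 3 → 1, so m(1) = 1.
  α_4 = 2: Horner steps 3 → 4, so m(2) = 4.
Codeword c = [2, 3, 1, 4] ∈ F_7^4.


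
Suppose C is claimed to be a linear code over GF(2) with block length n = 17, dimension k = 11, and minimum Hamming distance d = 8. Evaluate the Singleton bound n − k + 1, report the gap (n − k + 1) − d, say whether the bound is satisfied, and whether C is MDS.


Singleton RHS = n − k + 1 = 7, slack = -1, bound violated (no such code; not MDS).

Singleton bound: d ≤ n − k + 1.
Here n = 17, k = 11, so n − k + 1 = 7.
Given d = 8, check d ≤ 7: NO.
Slack = (n − k + 1) − d = -1.
The slack is negative: d = 8 exceeds n − k + 1 = 7 by 1, so the Singleton bound is violated and no linear [17, 11, 8]_2 code can exist. In particular it is not MDS (MDS requires d = n − k + 1 exactly).
Description: the claimed parameters are [17, 11, 8]_2; such a code would be impossible (violates the Singleton bound).


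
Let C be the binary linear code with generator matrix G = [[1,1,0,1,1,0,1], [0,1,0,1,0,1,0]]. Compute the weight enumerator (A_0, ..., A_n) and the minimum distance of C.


Weight distribution: A_0 = 1, A_3 = 1, A_4 = 1, A_5 = 1. Minimum distance d = 3.

Enumerate all 2^2 = 4 messages m ∈ F_2^2.
For each, compute codeword c = mG in F_2^7, then tally its weight.
  m = 00 → c = 0000000, weight = 0.
  m = 10 → c = 1101101, weight = 5.
  m = 01 → c = 0101010, weight = 3.
  m = 11 → c = 1000111, weight = 4.
Tally weights:
  weight 0: 1 codewords.
  weight 3: 1 codewords.
  weight 4: 1 codewords.
  weight 5: 1 codewords.
Minimum distance d = smallest w > 0 with A_w > 0 = 3.
Sanity: Σ A_w = 4 = 2^2 = 4 ✓.


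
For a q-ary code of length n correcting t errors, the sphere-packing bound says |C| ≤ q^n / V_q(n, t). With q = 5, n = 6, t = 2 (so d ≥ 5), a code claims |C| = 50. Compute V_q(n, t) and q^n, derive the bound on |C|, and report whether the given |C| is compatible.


V_q(n, t) = 265, q^n = 15625, Hamming bound = 58, |C| = 50 ≤ bound (satisfied).

Step 1: Compute V_q(n, t) = Σ_{j=0}^2 C(n, j) (q−1)^j.
  j = 0: C(6,0)·(4)^0 = 1·1 = 1.
  j = 1: C(6,1)·(4)^1 = 6·4 = 24.
  j = 2: C(6,2)·(4)^2 = 15·16 = 240.
  V_q(n, t) = 1 + 24 + 240 = 265.
Step 2: q^n = 5^6 = 15625.
Step 3: Hamming bound ⌊q^n / V_q(n,t)⌋ = ⌊15625/265⌋ = 58.
Step 4: Compare |C| = 50 to 58: satisfied.
The claimed |C| lies below the Hamming bound.


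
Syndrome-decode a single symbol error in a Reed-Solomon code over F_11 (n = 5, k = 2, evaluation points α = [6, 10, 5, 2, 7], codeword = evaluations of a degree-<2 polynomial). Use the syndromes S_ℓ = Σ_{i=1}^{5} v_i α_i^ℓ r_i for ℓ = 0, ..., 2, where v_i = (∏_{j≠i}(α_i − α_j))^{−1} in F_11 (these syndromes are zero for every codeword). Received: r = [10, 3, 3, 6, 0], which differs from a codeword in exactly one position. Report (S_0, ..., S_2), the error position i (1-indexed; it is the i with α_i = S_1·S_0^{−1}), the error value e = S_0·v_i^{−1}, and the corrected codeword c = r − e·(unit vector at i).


S = (9, 1, 5), error at position 3, error magnitude e = 5, c = [10, 3, 9, 6, 0].

Step 1: column multipliers v_i = (∏_{j≠i}(α_i − α_j))^{−1} mod 11.
  i = 1 (α = 6): (6−10)(6−5)(6−2)(6−7) = (−4)·1·4·(−1) = 16 ≡ 5, so v_1 = 5^{−1} = 9 (mod 11).
  i = 2 (α = 10): (10−6)(10−5)(10−2)(10−7) = 4·5·8·3 = 480 ≡ 7, so v_2 = 7^{−1} = 8 (mod 11).
  i = 3 (α = 5): (5−6)(5−10)(5−2)(5−7) = (−1)·(−5)·3·(−2) = −30 ≡ 3, so v_3 = 3^{−1} = 4 (mod 11).
  i = 4 (α = 2): (2−6)(2−10)(2−5)(2−7) = (−4)·(−8)·(−3)·(−5) = 480 ≡ 7, so v_4 = 7^{−1} = 8 (mod 11).
  i = 5 (α = 7): (7−6)(7−10)(7−5)(7−2) = 1·(−3)·2·5 = −30 ≡ 3, so v_5 = 3^{−1} = 4 (mod 11).
  v = [9, 8, 4, 8, 4].
Step 2: syndromes of r = [10, 3, 3, 6, 0] (all sums mod 11).
  S_0 = Σ v_i r_i = 9·10 + 8·3 + 4·3 + 8·6 + 4·0 = 174 ≡ 9.
  S_1 = Σ v_i α_i r_i = 9·6·10 + 8·10·3 + 4·5·3 + 8·2·6 + 4·7·0 = 936 ≡ 1.
  α_i^2 mod 11 = [3, 1, 3, 4, 5].
  S_2 = Σ v_i α_i^2 r_i = 9·3·10 + 8·1·3 + 4·3·3 + 8·4·6 + 4·5·0 = 522 ≡ 5.
  S = (9, 1, 5) ≠ 0, so r is not a codeword (an error is present).
Step 3: locate the error. For a single error e at position i, S_ℓ = v_i·e·α_i^ℓ, so α_err = S_1/S_0.
  S_0^{−1} = 9^{−1} = 5 (mod 11), so α_err = 1·5 = 5 ≡ 5 = α_3. Error position i = 3.
  Consistency check: S_2/S_1 = 5·1 = 5 ≡ 5 = α_err ✓ (single-error assumption holds).
Step 4: error magnitude e = S_0/v_3 = S_0·∏_{j≠3}(α_3 − α_j) = 9·3 = 27 ≡ 5 (mod 11).
Step 5: correct position 3: c_3 = r_3 − e = 3 − 5 ≡ 9 (mod 11). Hence c = [10, 3, 9, 6, 0].
  Check: interpolating c through the α_i gives m(x) = 4 + 1·x (degree < 2) with m(α_i) = c_i for every i, so c is indeed a codeword.


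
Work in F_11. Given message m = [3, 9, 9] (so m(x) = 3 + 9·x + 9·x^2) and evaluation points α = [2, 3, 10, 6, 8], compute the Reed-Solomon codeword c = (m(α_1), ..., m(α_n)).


c = [2, 1, 3, 7, 2]

Message polynomial: m(x) = 3 + 9·x + 9·x^2 (mod 11).
For each evaluation point α_i, compute m(α_i) mod 11:
  α_1 = 2: Horner steps 9 → 5 → 2, so m(2) = 2.
  α_2 = 3: Horner steps 9 → 3 → 1, so m(3) = 1.
  α_3 = 10: Horner steps 9 → 0 → 3, so m(10) = 3.
  α_4 = 6: Horner steps 9 → 8 → 7, so m(6) = 7.
  α_5 = 8: Horner steps 9 → 4 → 2, so m(8) = 2.
Codeword c = [2, 1, 3, 7, 2] ∈ F_11^5.


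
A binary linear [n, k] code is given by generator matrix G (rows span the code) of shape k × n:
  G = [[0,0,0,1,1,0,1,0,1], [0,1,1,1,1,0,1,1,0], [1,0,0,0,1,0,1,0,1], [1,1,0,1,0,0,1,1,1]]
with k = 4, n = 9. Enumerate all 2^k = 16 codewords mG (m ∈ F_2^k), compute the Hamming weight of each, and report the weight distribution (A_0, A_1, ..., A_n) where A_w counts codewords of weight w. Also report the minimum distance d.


Weight distribution: A_0 = 1, A_2 = 2, A_4 = 9, A_6 = 4. Minimum distance d = 2.

Enumerate all 2^4 = 16 messages m ∈ F_2^4.
For each, compute codeword c = mG in F_2^9, then tally its weight.
  m = 0000 → c = 000000000, weight = 0.
  m = 1000 → c = 000110101, weight = 4.
  m = 0100 → c = 011110110, weight = 6.
  m = 1100 → c = 011000011, weight = 4.
  m = 0010 → c = 100010101, weight = 4.
  m = 1010 → c = 100100000, weight = 2.
  m = 0110 → c = 111100011, weight = 6.
  m = 1110 → c = 111010110, weight = 6.
  m = 0001 → c = 110100111, weight = 6.
  m = 1001 → c = 110010010, weight = 4.
  m = 0101 → c = 101010001, weight = 4.
  m = 1101 → c = 101100100, weight = 4.
  m = 0011 → c = 010110010, weight = 4.
  m = 1011 → c = 010000111, weight = 4.
  m = 0111 → c = 001000100, weight = 2.
  m = 1111 → c = 001110001, weight = 4.
Tally weights:
  weight 0: 1 codewords.
  weight 2: 2 codewords.
  weight 4: 9 codewords.
  weight 6: 4 codewords.
Minimum distance d = smallest w > 0 with A_w > 0 = 2.
Sanity: Σ A_w = 16 = 2^4 = 16 ✓.


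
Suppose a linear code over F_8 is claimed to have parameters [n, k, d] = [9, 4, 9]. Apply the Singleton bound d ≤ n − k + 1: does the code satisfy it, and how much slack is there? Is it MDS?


Singleton RHS = n − k + 1 = 6, slack = -3, bound violated (no such code; not MDS).

Singleton bound: d ≤ n − k + 1.
Here n = 9, k = 4, so n − k + 1 = 6.
Given d = 9, check d ≤ 6: NO.
Slack = (n − k + 1) − d = -3.
The slack is negative: d = 9 exceeds n − k + 1 = 6 by 3, so the Singleton bound is violated and no linear [9, 4, 9]_8 code can exist. In particular it is not MDS (MDS requires d = n − k + 1 exactly).
Description: the claimed parameters are [9, 4, 9]_8; such a code would be impossible (violates the Singleton bound).


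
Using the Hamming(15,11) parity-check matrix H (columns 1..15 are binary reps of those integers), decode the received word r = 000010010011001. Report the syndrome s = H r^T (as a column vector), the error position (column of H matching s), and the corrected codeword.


s = (0, 1, 0, 1)^T, error position = 5, corrected codeword c = 000000010011001

Compute s = H r^T mod 2 one row at a time:
  s_1 = 1 + 0 + 0 + 1 + 1 + 0 + 0 + 1 = 4 ≡ 0 (mod 2).
  s_2 = 0 + 1 + 0 + 0 + 1 + 0 + 0 + 1 = 3 ≡ 1 (mod 2).
  s_3 = 0 + 0 + 0 + 0 + 0 + 1 + 0 + 1 = 2 ≡ 0 (mod 2).
  s_4 = 0 + 0 + 1 + 0 + 0 + 1 + 0 + 1 = 3 ≡ 1 (mod 2).
s = (0, 1, 0, 1)^T — this equals column 5 of H (binary 0101), so error is at position 5.
Correct: flip bit 5 of r = 000010010011001 to get c = 000000010011001.


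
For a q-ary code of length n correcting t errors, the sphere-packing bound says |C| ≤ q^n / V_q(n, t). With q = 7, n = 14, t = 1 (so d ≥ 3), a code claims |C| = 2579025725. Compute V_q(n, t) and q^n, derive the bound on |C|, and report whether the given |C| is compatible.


V_q(n, t) = 85, q^n = 678223072849, Hamming bound = 7979094974, |C| = 2579025725 ≤ bound (satisfied).

Step 1: Compute V_q(n, t) = Σ_{j=0}^1 C(n, j) (q−1)^j.
  j = 0: C(14,0)·(6)^0 = 1·1 = 1.
  j = 1: C(14,1)·(6)^1 = 14·6 = 84.
  V_q(n, t) = 1 + 84 = 85.
Step 2: q^n = 7^14 = 678223072849.
Step 3: Hamming bound ⌊q^n / V_q(n,t)⌋ = ⌊678223072849/85⌋ = 7979094974.
Step 4: Compare |C| = 2579025725 to 7979094974: satisfied.
The claimed |C| lies below the Hamming bound.


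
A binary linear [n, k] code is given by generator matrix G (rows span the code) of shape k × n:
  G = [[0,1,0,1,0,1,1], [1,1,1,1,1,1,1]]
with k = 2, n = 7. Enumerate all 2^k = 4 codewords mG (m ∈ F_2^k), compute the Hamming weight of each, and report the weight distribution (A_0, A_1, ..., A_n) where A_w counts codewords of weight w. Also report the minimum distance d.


Weight distribution: A_0 = 1, A_3 = 1, A_4 = 1, A_7 = 1. Minimum distance d = 3.

Enumerate all 2^2 = 4 messages m ∈ F_2^2.
For each, compute codeword c = mG in F_2^7, then tally its weight.
  m = 00 → c = 0000000, weight = 0.
  m = 10 → c = 0101011, weight = 4.
  m = 01 → c = 1111111, weight = 7.
  m = 11 → c = 1010100, weight = 3.
Tally weights:
  weight 0: 1 codewords.
  weight 3: 1 codewords.
  weight 4: 1 codewords.
  weight 7: 1 codewords.
Minimum distance d = smallest w > 0 with A_w > 0 = 3.
Sanity: Σ A_w = 4 = 2^2 = 4 ✓.


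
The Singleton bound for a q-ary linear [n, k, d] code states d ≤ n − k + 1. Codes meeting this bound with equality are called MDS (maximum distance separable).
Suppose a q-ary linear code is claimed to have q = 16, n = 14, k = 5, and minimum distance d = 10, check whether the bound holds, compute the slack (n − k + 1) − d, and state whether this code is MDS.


Singleton RHS = n − k + 1 = 10, slack = 0, bound satisfied, MDS.

Singleton bound: d ≤ n − k + 1.
Here n = 14, k = 5, so n − k + 1 = 10.
Given d = 10, check d ≤ 10: YES.
Slack = (n − k + 1) − d = 0.
The code is MDS (slack = 0).
Description: the claimed parameters are [14, 5, 10]_16; such a code would be MDS (meets Singleton bound).


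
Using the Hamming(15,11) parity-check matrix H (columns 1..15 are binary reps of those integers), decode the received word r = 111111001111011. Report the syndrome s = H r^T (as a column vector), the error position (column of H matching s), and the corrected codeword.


s = (0, 0, 1, 0)^T, error position = 2, corrected codeword c = 101111001111011

Compute s = H r^T mod 2 one row at a time:
  s_1 = 0 + 1 + 1 + 1 + 1 + 0 + 1 + 1 = 6 ≡ 0 (mod 2).
  s_2 = 1 + 1 + 1 + 0 + 1 + 0 + 1 + 1 = 6 ≡ 0 (mod 2).
  s_3 = 1 + 1 + 1 + 0 + 1 + 1 + 1 + 1 = 7 ≡ 1 (mod 2).
  s_4 = 1 + 1 + 1 + 0 + 1 + 1 + 0 + 1 = 6 ≡ 0 (mod 2).
s = (0, 0, 1, 0)^T — this equals column 2 of H (binary 0010), so error is at position 2.
Correct: flip bit 2 of r = 111111001111011 to get c = 101111001111011.


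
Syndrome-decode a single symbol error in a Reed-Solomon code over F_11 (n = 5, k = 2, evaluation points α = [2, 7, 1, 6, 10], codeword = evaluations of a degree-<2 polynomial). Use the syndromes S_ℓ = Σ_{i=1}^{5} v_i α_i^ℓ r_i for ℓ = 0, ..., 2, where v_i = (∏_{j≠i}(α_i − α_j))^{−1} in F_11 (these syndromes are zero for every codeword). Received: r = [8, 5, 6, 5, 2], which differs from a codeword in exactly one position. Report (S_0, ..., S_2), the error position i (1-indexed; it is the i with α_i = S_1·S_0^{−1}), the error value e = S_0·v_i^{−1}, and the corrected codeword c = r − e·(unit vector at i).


S = (1, 7, 5), error at position 2, error magnitude e = 9, c = [8, 7, 6, 5, 2].

Step 1: column multipliers v_i = (∏_{j≠i}(α_i − α_j))^{−1} mod 11.
  i = 1 (α = 2): (2−7)(2−1)(2−6)(2−10) = (−5)·1·(−4)·(−8) = −160 ≡ 5, so v_1 = 5^{−1} = 9 (mod 11).
  i = 2 (α = 7): (7−2)(7−1)(7−6)(7−10) = 5·6·1·(−3) = −90 ≡ 9, so v_2 = 9^{−1} = 5 (mod 11).
  i = 3 (α = 1): (1−2)(1−7)(1−6)(1−10) = (−1)·(−6)·(−5)·(−9) = 270 ≡ 6, so v_3 = 6^{−1} = 2 (mod 11).
  i = 4 (α = 6): (6−2)(6−7)(6−1)(6−10) = 4·(−1)·5·(−4) = 80 ≡ 3, so v_4 = 3^{−1} = 4 (mod 11).
  i = 5 (α = 10): (10−2)(10−7)(10−1)(10−6) = 8·3·9·4 = 864 ≡ 6, so v_5 = 6^{−1} = 2 (mod 11).
  v = [9, 5, 2, 4, 2].
Step 2: syndromes of r = [8, 5, 6, 5, 2] (all sums mod 11).
  S_0 = Σ v_i r_i = 9·8 + 5·5 + 2·6 + 4·5 + 2·2 = 133 ≡ 1.
  S_1 = Σ v_i α_i r_i = 9·2·8 + 5·7·5 + 2·1·6 + 4·6·5 + 2·10·2 = 491 ≡ 7.
  α_i^2 mod 11 = [4, 5, 1, 3, 1].
  S_2 = Σ v_i α_i^2 r_i = 9·4·8 + 5·5·5 + 2·1·6 + 4·3·5 + 2·1·2 = 489 ≡ 5.
  S = (1, 7, 5) ≠ 0, so r is not a codeword (an error is present).
Step 3: locate the error. For a single error e at position i, S_ℓ = v_i·e·α_i^ℓ, so α_err = S_1/S_0.
  S_0^{−1} = 1^{−1} = 1 (mod 11), so α_err = 7·1 = 7 ≡ 7 = α_2. Error position i = 2.
  Consistency check: S_2/S_1 = 5·8 = 40 ≡ 7 = α_err ✓ (single-error assumption holds).
Step 4: error magnitude e = S_0/v_2 = S_0·∏_{j≠2}(α_2 − α_j) = 1·9 = 9 ≡ 9 (mod 11).
Step 5: correct position 2: c_2 = r_2 − e = 5 − 9 ≡ 7 (mod 11). Hence c = [8, 7, 6, 5, 2].
  Check: interpolating c through the α_i gives m(x) = 4 + 2·x (degree < 2) with m(α_i) = c_i for every i, so c is indeed a codeword.


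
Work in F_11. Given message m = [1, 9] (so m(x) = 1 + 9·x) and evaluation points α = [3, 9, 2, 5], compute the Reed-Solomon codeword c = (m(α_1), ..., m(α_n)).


c = [6, 5, 8, 2]

Message polynomial: m(x) = 1 + 9·x (mod 11).
For each evaluation point α_i, compute m(α_i) mod 11:
  α_1 = 3: Horner steps 9 → 6, so m(3) = 6.
  α_2 = 9: Horner steps 9 → 5, so m(9) = 5.
  α_3 = 2: Horner steps 9 → 8, so m(2) = 8.
  α_4 = 5: Horner steps 9 → 2, so m(5) = 2.
Codeword c = [6, 5, 8, 2] ∈ F_11^4.


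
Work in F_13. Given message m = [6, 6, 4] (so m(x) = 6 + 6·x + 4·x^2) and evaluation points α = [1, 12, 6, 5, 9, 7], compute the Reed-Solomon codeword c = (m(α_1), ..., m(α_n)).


c = [3, 4, 4, 6, 7, 10]

Message polynomial: m(x) = 6 + 6·x + 4·x^2 (mod 13).
For each evaluation point α_i, compute m(α_i) mod 13:
  α_1 = 1: Horner steps 4 → 10 → 3, so m(1) = 3.
  α_2 = 12: Horner steps 4 → 2 → 4, so m(12) = 4.
  α_3 = 6: Horner steps 4 → 4 → 4, so m(6) = 4.
  α_4 = 5: Horner steps 4 → 0 → 6, so m(5) = 6.
  α_5 = 9: Horner steps 4 → 3 → 7, so m(9) = 7.
  α_6 = 7: Horner steps 4 → 8 → 10, so m(7) = 10.
Codeword c = [3, 4, 4, 6, 7, 10] ∈ F_13^6.


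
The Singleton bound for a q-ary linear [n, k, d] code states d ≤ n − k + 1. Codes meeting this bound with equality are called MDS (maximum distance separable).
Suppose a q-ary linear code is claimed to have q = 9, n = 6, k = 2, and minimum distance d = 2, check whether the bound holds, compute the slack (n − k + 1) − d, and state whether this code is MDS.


Singleton RHS = n − k + 1 = 5, slack = 3, bound satisfied, not MDS.

Singleton bound: d ≤ n − k + 1.
Here n = 6, k = 2, so n − k + 1 = 5.
Given d = 2, check d ≤ 5: YES.
Slack = (n − k + 1) − d = 3.
The code is NOT MDS (slack = 3 > 0).
Description: the claimed parameters are [6, 2, 2]_9; such a code would be non-MDS.


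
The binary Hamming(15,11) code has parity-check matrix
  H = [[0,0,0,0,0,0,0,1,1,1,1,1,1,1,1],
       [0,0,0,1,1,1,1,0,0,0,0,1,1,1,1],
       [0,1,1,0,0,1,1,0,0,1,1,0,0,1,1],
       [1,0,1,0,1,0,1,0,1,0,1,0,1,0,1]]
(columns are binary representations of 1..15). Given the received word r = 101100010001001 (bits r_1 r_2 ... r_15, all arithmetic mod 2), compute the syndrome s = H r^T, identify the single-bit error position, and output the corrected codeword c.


s = (1, 1, 0, 1)^T, error position = 13, corrected codeword c = 101100010001101

Compute s = H r^T mod 2 one row at a time:
  s_1 = 1 + 0 + 0 + 0 + 1 + 0 + 0 + 1 = 3 ≡ 1 (mod 2).
  s_2 = 1 + 0 + 0 + 0 + 1 + 0 + 0 + 1 = 3 ≡ 1 (mod 2).
  s_3 = 0 + 1 + 0 + 0 + 0 + 0 + 0 + 1 = 2 ≡ 0 (mod 2).
  s_4 = 1 + 1 + 0 + 0 + 0 + 0 + 0 + 1 = 3 ≡ 1 (mod 2).
s = (1, 1, 0, 1)^T — this equals column 13 of H (binary 1101), so error is at position 13.
Correct: flip bit 13 of r = 101100010001001 to get c = 101100010001101.


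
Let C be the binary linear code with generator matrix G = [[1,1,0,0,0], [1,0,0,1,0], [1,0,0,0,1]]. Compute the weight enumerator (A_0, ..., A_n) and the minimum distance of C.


Weight distribution: A_0 = 1, A_2 = 6, A_4 = 1. Minimum distance d = 2.

Enumerate all 2^3 = 8 messages m ∈ F_2^3.
For each, compute codeword c = mG in F_2^5, then tally its weight.
  m = 000 → c = 00000, weight = 0.
  m = 100 → c = 11000, weight = 2.
  m = 010 → c = 10010, weight = 2.
  m = 110 → c = 01010, weight = 2.
  m = 001 → c = 10001, weight = 2.
  m = 101 → c = 01001, weight = 2.
  m = 011 → c = 00011, weight = 2.
  m = 111 → c = 11011, weight = 4.
Tally weights:
  weight 0: 1 codewords.
  weight 2: 6 codewords.
  weight 4: 1 codewords.
Minimum distance d = smallest w > 0 with A_w > 0 = 2.
Sanity: Σ A_w = 8 = 2^3 = 8 ✓.


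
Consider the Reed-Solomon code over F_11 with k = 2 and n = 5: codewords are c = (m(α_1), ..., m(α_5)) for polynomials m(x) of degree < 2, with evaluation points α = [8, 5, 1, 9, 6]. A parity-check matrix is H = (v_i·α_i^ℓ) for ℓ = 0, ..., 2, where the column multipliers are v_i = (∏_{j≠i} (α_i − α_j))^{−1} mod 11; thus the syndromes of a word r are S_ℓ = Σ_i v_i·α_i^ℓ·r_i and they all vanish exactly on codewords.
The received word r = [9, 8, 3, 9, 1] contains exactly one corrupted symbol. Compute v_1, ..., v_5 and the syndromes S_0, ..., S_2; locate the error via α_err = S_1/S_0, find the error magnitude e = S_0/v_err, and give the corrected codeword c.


S = (5, 1, 9), error at position 4, error magnitude e = 7, c = [9, 8, 3, 2, 1].

Step 1: column multipliers v_i = (∏_{j≠i}(α_i − α_j))^{−1} mod 11.
  i = 1 (α = 8): (8−5)(8−1)(8−9)(8−6) = 3·7·(−1)·2 = −42 ≡ 2, so v_1 = 2^{−1} = 6 (mod 11).
  i = 2 (α = 5): (5−8)(5−1)(5−9)(5−6) = (−3)·4·(−4)·(−1) = −48 ≡ 7, so v_2 = 7^{−1} = 8 (mod 11).
  i = 3 (α = 1): (1−8)(1−5)(1−9)(1−6) = (−7)·(−4)·(−8)·(−5) = 1120 ≡ 9, so v_3 = 9^{−1} = 5 (mod 11).
  i = 4 (α = 9): (9−8)(9−5)(9−1)(9−6) = 1·4·8·3 = 96 ≡ 8, so v_4 = 8^{−1} = 7 (mod 11).
  i = 5 (α = 6): (6−8)(6−5)(6−1)(6−9) = (−2)·1·5·(−3) = 30 ≡ 8, so v_5 = 8^{−1} = 7 (mod 11).
  v = [6, 8, 5, 7, 7].
Step 2: syndromes of r = [9, 8, 3, 9, 1] (all sums mod 11).
  S_0 = Σ v_i r_i = 6·9 + 8·8 + 5·3 + 7·9 + 7·1 = 203 ≡ 5.
  S_1 = Σ v_i α_i r_i = 6·8·9 + 8·5·8 + 5·1·3 + 7·9·9 + 7·6·1 = 1376 ≡ 1.
  α_i^2 mod 11 = [9, 3, 1, 4, 3].
  S_2 = Σ v_i α_i^2 r_i = 6·9·9 + 8·3·8 + 5·1·3 + 7·4·9 + 7·3·1 = 966 ≡ 9.
  S = (5, 1, 9) ≠ 0, so r is not a codeword (an error is present).
Step 3: locate the error. For a single error e at position i, S_ℓ = v_i·e·α_i^ℓ, so α_err = S_1/S_0.
  S_0^{−1} = 5^{−1} = 9 (mod 11), so α_err = 1·9 = 9 ≡ 9 = α_4. Error position i = 4.
  Consistency check: S_2/S_1 = 9·1 = 9 ≡ 9 = α_err ✓ (single-error assumption holds).
Step 4: error magnitude e = S_0/v_4 = S_0·∏_{j≠4}(α_4 − α_j) = 5·8 = 40 ≡ 7 (mod 11).
Step 5: correct position 4: c_4 = r_4 − e = 9 − 7 ≡ 2 (mod 11). Hence c = [9, 8, 3, 2, 1].
  Check: interpolating c through the α_i gives m(x) = 10 + 4·x (degree < 2) with m(α_i) = c_i for every i, so c is indeed a codeword.


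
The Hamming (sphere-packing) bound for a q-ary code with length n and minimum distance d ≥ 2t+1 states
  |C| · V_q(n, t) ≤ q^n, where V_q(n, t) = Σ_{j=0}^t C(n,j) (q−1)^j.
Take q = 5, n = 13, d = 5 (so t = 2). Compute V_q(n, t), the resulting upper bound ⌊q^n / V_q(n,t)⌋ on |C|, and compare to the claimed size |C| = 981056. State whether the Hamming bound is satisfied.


V_q(n, t) = 1301, q^n = 1220703125, Hamming bound = 938280, |C| = 981056 > bound (violated).

Step 1: Compute V_q(n, t) = Σ_{j=0}^2 C(n, j) (q−1)^j.
  j = 0: C(13,0)·(4)^0 = 1·1 = 1.
  j = 1: C(13,1)·(4)^1 = 13·4 = 52.
  j = 2: C(13,2)·(4)^2 = 78·16 = 1248.
  V_q(n, t) = 1 + 52 + 1248 = 1301.
Step 2: q^n = 5^13 = 1220703125.
Step 3: Hamming bound ⌊q^n / V_q(n,t)⌋ = ⌊1220703125/1301⌋ = 938280.
Step 4: Compare |C| = 981056 to 938280: violated.
The claimed |C| lies above the Hamming bound, so no 5-ary code of length 13 with d ≥ 5 can have 981056 codewords.


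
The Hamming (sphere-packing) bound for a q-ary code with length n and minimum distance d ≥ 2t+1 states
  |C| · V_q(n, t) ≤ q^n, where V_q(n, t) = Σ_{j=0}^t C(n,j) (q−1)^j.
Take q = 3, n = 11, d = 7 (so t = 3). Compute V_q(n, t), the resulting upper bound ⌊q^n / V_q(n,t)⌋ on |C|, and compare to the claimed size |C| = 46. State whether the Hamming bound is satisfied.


V_q(n, t) = 1563, q^n = 177147, Hamming bound = 113, |C| = 46 ≤ bound (satisfied).

Step 1: Compute V_q(n, t) = Σ_{j=0}^3 C(n, j) (q−1)^j.
  j = 0: C(11,0)·(2)^0 = 1·1 = 1.
  j = 1: C(11,1)·(2)^1 = 11·2 = 22.
  j = 2: C(11,2)·(2)^2 = 55·4 = 220.
  j = 3: C(11,3)·(2)^3 = 165·8 = 1320.
  V_q(n, t) = 1 + 22 + 220 + 1320 = 1563.
Step 2: q^n = 3^11 = 177147.
Step 3: Hamming bound ⌊q^n / V_q(n,t)⌋ = ⌊177147/1563⌋ = 113.
Step 4: Compare |C| = 46 to 113: satisfied.
The claimed |C| lies below the Hamming bound.


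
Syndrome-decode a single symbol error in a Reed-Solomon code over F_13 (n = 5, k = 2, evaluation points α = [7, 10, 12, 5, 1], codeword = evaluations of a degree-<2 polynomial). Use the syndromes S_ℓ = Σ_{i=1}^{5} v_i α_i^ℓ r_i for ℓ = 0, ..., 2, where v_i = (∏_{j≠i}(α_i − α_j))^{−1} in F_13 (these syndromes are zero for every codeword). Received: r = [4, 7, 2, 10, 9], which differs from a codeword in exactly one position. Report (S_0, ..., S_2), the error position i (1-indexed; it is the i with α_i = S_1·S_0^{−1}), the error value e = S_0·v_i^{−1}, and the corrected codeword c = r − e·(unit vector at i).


S = (4, 1, 10), error at position 2, error magnitude e = 12, c = [4, 8, 2, 10, 9].

Step 1: column multipliers v_i = (∏_{j≠i}(α_i − α_j))^{−1} mod 13.
  i = 1 (α = 7): (7−10)(7−12)(7−5)(7−1) = (−3)·(−5)·2·6 = 180 ≡ 11, so v_1 = 11^{−1} = 6 (mod 13).
  i = 2 (α = 10): (10−7)(10−12)(10−5)(10−1) = 3·(−2)·5·9 = −270 ≡ 3, so v_2 = 3^{−1} = 9 (mod 13).
  i = 3 (α = 12): (12−7)(12−10)(12−5)(12−1) = 5·2·7·11 = 770 ≡ 3, so v_3 = 3^{−1} = 9 (mod 13).
  i = 4 (α = 5): (5−7)(5−10)(5−12)(5−1) = (−2)·(−5)·(−7)·4 = −280 ≡ 6, so v_4 = 6^{−1} = 11 (mod 13).
  i = 5 (α = 1): (1−7)(1−10)(1−12)(1−5) = (−6)·(−9)·(−11)·(−4) = 2376 ≡ 10, so v_5 = 10^{−1} = 4 (mod 13).
  v = [6, 9, 9, 11, 4].
Step 2: syndromes of r = [4, 7, 2, 10, 9] (all sums mod 13).
  S_0 = Σ v_i r_i = 6·4 + 9·7 + 9·2 + 11·10 + 4·9 = 251 ≡ 4.
  S_1 = Σ v_i α_i r_i = 6·7·4 + 9·10·7 + 9·12·2 + 11·5·10 + 4·1·9 = 1600 ≡ 1.
  α_i^2 mod 13 = [10, 9, 1, 12, 1].
  S_2 = Σ v_i α_i^2 r_i = 6·10·4 + 9·9·7 + 9·1·2 + 11·12·10 + 4·1·9 = 2181 ≡ 10.
  S = (4, 1, 10) ≠ 0, so r is not a codeword (an error is present).
Step 3: locate the error. For a single error e at position i, S_ℓ = v_i·e·α_i^ℓ, so α_err = S_1/S_0.
  S_0^{−1} = 4^{−1} = 10 (mod 13), so α_err = 1·10 = 10 ≡ 10 = α_2. Error position i = 2.
  Consistency check: S_2/S_1 = 10·1 = 10 ≡ 10 = α_err ✓ (single-error assumption holds).
Step 4: error magnitude e = S_0/v_2 = S_0·∏_{j≠2}(α_2 − α_j) = 4·3 = 12 ≡ 12 (mod 13).
Step 5: correct position 2: c_2 = r_2 − e = 7 − 12 ≡ 8 (mod 13). Hence c = [4, 8, 2, 10, 9].
  Check: interpolating c through the α_i gives m(x) = 12 + 10·x (degree < 2) with m(α_i) = c_i for every i, so c is indeed a codeword.


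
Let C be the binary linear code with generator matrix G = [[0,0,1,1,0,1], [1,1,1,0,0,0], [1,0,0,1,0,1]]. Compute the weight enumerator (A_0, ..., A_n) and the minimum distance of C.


Weight distribution: A_0 = 1, A_1 = 1, A_2 = 1, A_3 = 3, A_4 = 2. Minimum distance d = 1.

Enumerate all 2^3 = 8 messages m ∈ F_2^3.
For each, compute codeword c = mG in F_2^6, then tally its weight.
  m = 000 → c = 000000, weight = 0.
  m = 100 → c = 001101, weight = 3.
  m = 010 → c = 111000, weight = 3.
  m = 110 → c = 110101, weight = 4.
  m = 001 → c = 100101, weight = 3.
  m = 101 → c = 101000, weight = 2.
  m = 011 → c = 011101, weight = 4.
  m = 111 → c = 010000, weight = 1.
Tally weights:
  weight 0: 1 codewords.
  weight 1: 1 codewords.
  weight 2: 1 codewords.
  weight 3: 3 codewords.
  weight 4: 2 codewords.
Minimum distance d = smallest w > 0 with A_w > 0 = 1.
Sanity: Σ A_w = 8 = 2^3 = 8 ✓.


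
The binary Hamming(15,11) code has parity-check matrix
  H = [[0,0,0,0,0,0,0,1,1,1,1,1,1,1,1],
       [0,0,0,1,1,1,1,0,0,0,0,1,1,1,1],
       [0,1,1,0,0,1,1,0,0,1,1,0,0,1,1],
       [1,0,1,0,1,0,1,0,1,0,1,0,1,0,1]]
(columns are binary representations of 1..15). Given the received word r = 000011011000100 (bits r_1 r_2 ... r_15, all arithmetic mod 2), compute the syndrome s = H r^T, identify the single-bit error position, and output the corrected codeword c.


s = (1, 1, 1, 1)^T, error position = 15, corrected codeword c = 000011011000101

Compute s = H r^T mod 2 one row at a time:
  s_1 = 1 + 1 + 0 + 0 + 0 + 1 + 0 + 0 = 3 ≡ 1 (mod 2).
  s_2 = 0 + 1 + 1 + 0 + 0 + 1 + 0 + 0 = 3 ≡ 1 (mod 2).
  s_3 = 0 + 0 + 1 + 0 + 0 + 0 + 0 + 0 = 1 ≡ 1 (mod 2).
  s_4 = 0 + 0 + 1 + 0 + 1 + 0 + 1 + 0 = 3 ≡ 1 (mod 2).
s = (1, 1, 1, 1)^T — this equals column 15 of H (binary 1111), so error is at position 15.
Correct: flip bit 15 of r = 000011011000100 to get c = 000011011000101.


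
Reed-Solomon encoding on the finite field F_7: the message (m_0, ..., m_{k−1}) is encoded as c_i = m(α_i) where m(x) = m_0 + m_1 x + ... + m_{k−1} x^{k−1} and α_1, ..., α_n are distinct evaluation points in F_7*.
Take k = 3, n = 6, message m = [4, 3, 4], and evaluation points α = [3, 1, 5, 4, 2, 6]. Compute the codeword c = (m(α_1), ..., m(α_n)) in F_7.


c = [0, 4, 0, 3, 5, 5]

Message polynomial: m(x) = 4 + 3·x + 4·x^2 (mod 7).
For each evaluation point α_i, compute m(α_i) mod 7:
  α_1 = 3: Horner steps 4 → 1 → 0, so m(3) = 0.
  α_2 = 1: Horner steps 4 → 0 → 4, so m(1) = 4.
  α_3 = 5: Horner steps 4 → 2 → 0, so m(5) = 0.
  α_4 = 4: Horner steps 4 → 5 → 3, so m(4) = 3.
  α_5 = 2: Horner steps 4 → 4 → 5, so m(2) = 5.
  α_6 = 6: Horner steps 4 → 6 → 5, so m(6) = 5.
Codeword c = [0, 4, 0, 3, 5, 5] ∈ F_7^6.


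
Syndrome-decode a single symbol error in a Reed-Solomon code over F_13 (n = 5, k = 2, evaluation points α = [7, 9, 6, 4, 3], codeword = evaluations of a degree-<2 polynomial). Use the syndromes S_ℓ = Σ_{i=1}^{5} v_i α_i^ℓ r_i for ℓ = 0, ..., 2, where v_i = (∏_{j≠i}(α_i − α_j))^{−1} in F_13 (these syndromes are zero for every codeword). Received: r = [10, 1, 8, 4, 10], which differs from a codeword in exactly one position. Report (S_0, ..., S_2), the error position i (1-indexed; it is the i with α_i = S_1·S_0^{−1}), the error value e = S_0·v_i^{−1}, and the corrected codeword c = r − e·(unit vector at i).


S = (3, 9, 1), error at position 5, error magnitude e = 8, c = [10, 1, 8, 4, 2].

Step 1: column multipliers v_i = (∏_{j≠i}(α_i − α_j))^{−1} mod 13.
  i = 1 (α = 7): (7−9)(7−6)(7−4)(7−3) = (−2)·1·3·4 = −24 ≡ 2, so v_1 = 2^{−1} = 7 (mod 13).
  i = 2 (α = 9): (9−7)(9−6)(9−4)(9−3) = 2·3·5·6 = 180 ≡ 11, so v_2 = 11^{−1} = 6 (mod 13).
  i = 3 (α = 6): (6−7)(6−9)(6−4)(6−3) = (−1)·(−3)·2·3 = 18 ≡ 5, so v_3 = 5^{−1} = 8 (mod 13).
  i = 4 (α = 4): (4−7)(4−9)(4−6)(4−3) = (−3)·(−5)·(−2)·1 = −30 ≡ 9, so v_4 = 9^{−1} = 3 (mod 13).
  i = 5 (α = 3): (3−7)(3−9)(3−6)(3−4) = (−4)·(−6)·(−3)·(−1) = 72 ≡ 7, so v_5 = 7^{−1} = 2 (mod 13).
  v = [7, 6, 8, 3, 2].
Step 2: syndromes of r = [10, 1, 8, 4, 10] (all sums mod 13).
  S_0 = Σ v_i r_i = 7·10 + 6·1 + 8·8 + 3·4 + 2·10 = 172 ≡ 3.
  S_1 = Σ v_i α_i r_i = 7·7·10 + 6·9·1 + 8·6·8 + 3·4·4 + 2·3·10 = 1036 ≡ 9.
  α_i^2 mod 13 = [10, 3, 10, 3, 9].
  S_2 = Σ v_i α_i^2 r_i = 7·10·10 + 6·3·1 + 8·10·8 + 3·3·4 + 2·9·10 = 1574 ≡ 1.
  S = (3, 9, 1) ≠ 0, so r is not a codeword (an error is present).
Step 3: locate the error. For a single error e at position i, S_ℓ = v_i·e·α_i^ℓ, so α_err = S_1/S_0.
  S_0^{−1} = 3^{−1} = 9 (mod 13), so α_err = 9·9 = 81 ≡ 3 = α_5. Error position i = 5.
  Consistency check: S_2/S_1 = 1·3 = 3 ≡ 3 = α_err ✓ (single-error assumption holds).
Step 4: error magnitude e = S_0/v_5 = S_0·∏_{j≠5}(α_5 − α_j) = 3·7 = 21 ≡ 8 (mod 13).
Step 5: correct position 5: c_5 = r_5 − e = 10 − 8 ≡ 2 (mod 13). Hence c = [10, 1, 8, 4, 2].
  Check: interpolating c through the α_i gives m(x) = 9 + 2·x (degree < 2) with m(α_i) = c_i for every i, so c is indeed a codeword.


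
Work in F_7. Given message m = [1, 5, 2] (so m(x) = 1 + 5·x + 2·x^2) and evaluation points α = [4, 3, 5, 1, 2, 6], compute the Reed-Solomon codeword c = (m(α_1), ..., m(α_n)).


c = [4, 6, 6, 1, 5, 5]

Message polynomial: m(x) = 1 + 5·x + 2·x^2 (mod 7).
For each evaluation point α_i, compute m(α_i) mod 7:
  α_1 = 4: Horner steps 2 → 6 → 4, so m(4) = 4.
  α_2 = 3: Horner steps 2 → 4 → 6, so m(3) = 6.
  α_3 = 5: Horner steps 2 → 1 → 6, so m(5) = 6.
  α_4 = 1: Horner steps 2 → 0 → 1, so m(1) = 1.
  α_5 = 2: Horner steps 2 → 2 → 5, so m(2) = 5.
  α_6 = 6: Horner steps 2 → 3 → 5, so m(6) = 5.
Codeword c = [4, 6, 6, 1, 5, 5] ∈ F_7^6.


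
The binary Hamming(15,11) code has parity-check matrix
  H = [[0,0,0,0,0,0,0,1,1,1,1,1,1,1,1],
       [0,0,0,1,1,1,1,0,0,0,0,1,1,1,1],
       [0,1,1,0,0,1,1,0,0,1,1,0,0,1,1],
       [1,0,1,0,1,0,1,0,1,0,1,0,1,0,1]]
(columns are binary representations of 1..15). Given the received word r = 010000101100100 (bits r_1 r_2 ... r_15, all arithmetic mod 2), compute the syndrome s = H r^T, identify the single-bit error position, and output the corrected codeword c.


s = (1, 0, 1, 1)^T, error position = 11, corrected codeword c = 010000101110100

Compute s = H r^T mod 2 one row at a time:
  s_1 = 0 + 1 + 1 + 0 + 0 + 1 + 0 + 0 = 3 ≡ 1 (mod 2).
  s_2 = 0 + 0 + 0 + 1 + 0 + 1 + 0 + 0 = 2 ≡ 0 (mod 2).
  s_3 = 1 + 0 + 0 + 1 + 1 + 0 + 0 + 0 = 3 ≡ 1 (mod 2).
  s_4 = 0 + 0 + 0 + 1 + 1 + 0 + 1 + 0 = 3 ≡ 1 (mod 2).
s = (1, 0, 1, 1)^T — this equals column 11 of H (binary 1011), so error is at position 11.
Correct: flip bit 11 of r = 010000101100100 to get c = 010000101110100.


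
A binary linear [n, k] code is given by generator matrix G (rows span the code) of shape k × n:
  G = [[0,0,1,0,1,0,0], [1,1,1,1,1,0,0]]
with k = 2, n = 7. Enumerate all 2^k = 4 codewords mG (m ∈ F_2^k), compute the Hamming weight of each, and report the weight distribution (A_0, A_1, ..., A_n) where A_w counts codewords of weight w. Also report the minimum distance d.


Weight distribution: A_0 = 1, A_2 = 1, A_3 = 1, A_5 = 1. Minimum distance d = 2.

Enumerate all 2^2 = 4 messages m ∈ F_2^2.
For each, compute codeword c = mG in F_2^7, then tally its weight.
  m = 00 → c = 0000000, weight = 0.
  m = 10 → c = 0010100, weight = 2.
  m = 01 → c = 1111100, weight = 5.
  m = 11 → c = 1101000, weight = 3.
Tally weights:
  weight 0: 1 codewords.
  weight 2: 1 codewords.
  weight 3: 1 codewords.
  weight 5: 1 codewords.
Minimum distance d = smallest w > 0 with A_w > 0 = 2.
Sanity: Σ A_w = 4 = 2^2 = 4 ✓.


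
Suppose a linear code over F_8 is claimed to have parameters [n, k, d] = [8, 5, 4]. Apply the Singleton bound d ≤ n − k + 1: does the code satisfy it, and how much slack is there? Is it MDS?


Singleton RHS = n − k + 1 = 4, slack = 0, bound satisfied, MDS.

Singleton bound: d ≤ n − k + 1.
Here n = 8, k = 5, so n − k + 1 = 4.
Given d = 4, check d ≤ 4: YES.
Slack = (n − k + 1) − d = 0.
The code is MDS (slack = 0).
Description: the claimed parameters are [8, 5, 4]_8; such a code would be MDS (meets Singleton bound).


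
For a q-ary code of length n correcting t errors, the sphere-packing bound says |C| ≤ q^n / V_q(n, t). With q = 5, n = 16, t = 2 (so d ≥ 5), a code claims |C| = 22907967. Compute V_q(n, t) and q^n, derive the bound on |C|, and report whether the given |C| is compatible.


V_q(n, t) = 1985, q^n = 152587890625, Hamming bound = 76870473, |C| = 22907967 ≤ bound (satisfied).

Step 1: Compute V_q(n, t) = Σ_{j=0}^2 C(n, j) (q−1)^j.
  j = 0: C(16,0)·(4)^0 = 1·1 = 1.
  j = 1: C(16,1)·(4)^1 = 16·4 = 64.
  j = 2: C(16,2)·(4)^2 = 120·16 = 1920.
  V_q(n, t) = 1 + 64 + 1920 = 1985.
Step 2: q^n = 5^16 = 152587890625.
Step 3: Hamming bound ⌊q^n / V_q(n,t)⌋ = ⌊152587890625/1985⌋ = 76870473.
Step 4: Compare |C| = 22907967 to 76870473: satisfied.
The claimed |C| lies below the Hamming bound.
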